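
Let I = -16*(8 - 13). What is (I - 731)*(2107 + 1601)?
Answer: -2413908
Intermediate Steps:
I = 80 (I = -16*(-5) = 80)
(I - 731)*(2107 + 1601) = (80 - 731)*(2107 + 1601) = -651*3708 = -2413908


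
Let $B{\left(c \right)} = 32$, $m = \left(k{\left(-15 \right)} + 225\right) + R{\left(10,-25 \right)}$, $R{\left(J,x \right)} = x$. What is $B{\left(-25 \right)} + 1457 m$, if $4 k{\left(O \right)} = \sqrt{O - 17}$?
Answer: $291432 + 1457 i \sqrt{2} \approx 2.9143 \cdot 10^{5} + 2060.5 i$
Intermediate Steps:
$k{\left(O \right)} = \frac{\sqrt{-17 + O}}{4}$ ($k{\left(O \right)} = \frac{\sqrt{O - 17}}{4} = \frac{\sqrt{-17 + O}}{4}$)
$m = 200 + i \sqrt{2}$ ($m = \left(\frac{\sqrt{-17 - 15}}{4} + 225\right) - 25 = \left(\frac{\sqrt{-32}}{4} + 225\right) - 25 = \left(\frac{4 i \sqrt{2}}{4} + 225\right) - 25 = \left(i \sqrt{2} + 225\right) - 25 = \left(225 + i \sqrt{2}\right) - 25 = 200 + i \sqrt{2} \approx 200.0 + 1.4142 i$)
$B{\left(-25 \right)} + 1457 m = 32 + 1457 \left(200 + i \sqrt{2}\right) = 32 + \left(291400 + 1457 i \sqrt{2}\right) = 291432 + 1457 i \sqrt{2}$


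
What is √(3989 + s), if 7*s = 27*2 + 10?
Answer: √195909/7 ≈ 63.231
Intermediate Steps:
s = 64/7 (s = (27*2 + 10)/7 = (54 + 10)/7 = (⅐)*64 = 64/7 ≈ 9.1429)
√(3989 + s) = √(3989 + 64/7) = √(27987/7) = √195909/7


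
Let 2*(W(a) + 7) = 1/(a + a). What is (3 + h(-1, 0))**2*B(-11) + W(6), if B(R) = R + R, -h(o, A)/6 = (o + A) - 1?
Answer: -118967/24 ≈ -4957.0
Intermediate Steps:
h(o, A) = 6 - 6*A - 6*o (h(o, A) = -6*((o + A) - 1) = -6*((A + o) - 1) = -6*(-1 + A + o) = 6 - 6*A - 6*o)
B(R) = 2*R
W(a) = -7 + 1/(4*a) (W(a) = -7 + 1/(2*(a + a)) = -7 + 1/(2*((2*a))) = -7 + (1/(2*a))/2 = -7 + 1/(4*a))
(3 + h(-1, 0))**2*B(-11) + W(6) = (3 + (6 - 6*0 - 6*(-1)))**2*(2*(-11)) + (-7 + (1/4)/6) = (3 + (6 + 0 + 6))**2*(-22) + (-7 + (1/4)*(1/6)) = (3 + 12)**2*(-22) + (-7 + 1/24) = 15**2*(-22) - 167/24 = 225*(-22) - 167/24 = -4950 - 167/24 = -118967/24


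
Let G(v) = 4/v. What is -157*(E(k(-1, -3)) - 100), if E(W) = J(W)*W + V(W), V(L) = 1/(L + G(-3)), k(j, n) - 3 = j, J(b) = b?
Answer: 29673/2 ≈ 14837.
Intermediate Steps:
k(j, n) = 3 + j
V(L) = 1/(-4/3 + L) (V(L) = 1/(L + 4/(-3)) = 1/(L + 4*(-1/3)) = 1/(L - 4/3) = 1/(-4/3 + L))
E(W) = W**2 + 3/(-4 + 3*W) (E(W) = W*W + 3/(-4 + 3*W) = W**2 + 3/(-4 + 3*W))
-157*(E(k(-1, -3)) - 100) = -157*((3 + (3 - 1)**2*(-4 + 3*(3 - 1)))/(-4 + 3*(3 - 1)) - 100) = -157*((3 + 2**2*(-4 + 3*2))/(-4 + 3*2) - 100) = -157*((3 + 4*(-4 + 6))/(-4 + 6) - 100) = -157*((3 + 4*2)/2 - 100) = -157*((3 + 8)/2 - 100) = -157*((1/2)*11 - 100) = -157*(11/2 - 100) = -157*(-189/2) = 29673/2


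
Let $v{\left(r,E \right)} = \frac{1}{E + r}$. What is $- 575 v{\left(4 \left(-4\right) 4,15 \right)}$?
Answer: $\frac{575}{49} \approx 11.735$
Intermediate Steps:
$- 575 v{\left(4 \left(-4\right) 4,15 \right)} = - \frac{575}{15 + 4 \left(-4\right) 4} = - \frac{575}{15 - 64} = - \frac{575}{-49} = \left(-575\right) \left(- \frac{1}{49}\right) = \frac{575}{49}$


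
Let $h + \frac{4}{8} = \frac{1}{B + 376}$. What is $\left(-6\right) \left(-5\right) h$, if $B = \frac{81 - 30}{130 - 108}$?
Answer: $- \frac{124185}{8323} \approx -14.921$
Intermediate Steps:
$B = \frac{51}{22} \approx 2.3182$
$h = - \frac{8279}{16646}$ ($h = - \frac{1}{2} + \frac{1}{\frac{51}{22} + 376} = - \frac{1}{2} + \frac{1}{\frac{8323}{22}} = - \frac{1}{2} + \frac{22}{8323} = - \frac{8279}{16646} \approx -0.49736$)
$\left(-6\right) \left(-5\right) h = \left(-6\right) \left(-5\right) \left(- \frac{8279}{16646}\right) = 30 \left(- \frac{8279}{16646}\right) = - \frac{124185}{8323}$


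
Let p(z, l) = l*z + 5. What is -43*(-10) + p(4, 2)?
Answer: 443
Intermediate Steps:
p(z, l) = 5 + l*z
-43*(-10) + p(4, 2) = -43*(-10) + (5 + 2*4) = 430 + (5 + 8) = 430 + 13 = 443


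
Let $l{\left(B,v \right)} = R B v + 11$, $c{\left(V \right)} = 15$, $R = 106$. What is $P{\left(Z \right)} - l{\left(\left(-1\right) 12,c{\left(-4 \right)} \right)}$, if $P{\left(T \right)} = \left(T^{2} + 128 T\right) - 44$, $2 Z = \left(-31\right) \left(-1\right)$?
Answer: $\frac{84997}{4} \approx 21249.0$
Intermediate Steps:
$Z = \frac{31}{2}$ ($Z = \frac{\left(-31\right) \left(-1\right)}{2} = \frac{1}{2} \cdot 31 = \frac{31}{2} \approx 15.5$)
$l{\left(B,v \right)} = 11 + 106 B v$ ($l{\left(B,v \right)} = 106 B v + 11 = 11 + 106 B v$)
$P{\left(T \right)} = -44 + T^{2} + 128 T$
$P{\left(Z \right)} - l{\left(\left(-1\right) 12,c{\left(-4 \right)} \right)} = \left(-44 + \left(\frac{31}{2}\right)^{2} + 128 \cdot \frac{31}{2}\right) - \left(11 + 106 \left(\left(-1\right) 12\right) 15\right) = \left(-44 + \frac{961}{4} + 1984\right) - \left(11 + 106 \left(-12\right) 15\right) = \frac{8721}{4} - \left(11 - 19080\right) = \frac{8721}{4} - -19069 = \frac{8721}{4} + 19069 = \frac{84997}{4}$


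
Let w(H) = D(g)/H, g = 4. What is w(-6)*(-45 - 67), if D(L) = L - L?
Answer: 0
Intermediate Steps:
D(L) = 0
w(H) = 0 (w(H) = 0/H = 0)
w(-6)*(-45 - 67) = 0*(-45 - 67) = 0*(-112) = 0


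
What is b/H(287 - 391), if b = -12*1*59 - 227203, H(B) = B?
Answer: 227911/104 ≈ 2191.5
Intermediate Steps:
b = -227911 (b = -12*59 - 227203 = -708 - 227203 = -227911)
b/H(287 - 391) = -227911/(287 - 391) = -227911/(-104) = -227911*(-1/104) = 227911/104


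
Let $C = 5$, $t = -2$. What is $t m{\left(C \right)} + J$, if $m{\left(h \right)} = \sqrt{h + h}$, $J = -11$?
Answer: $-11 - 2 \sqrt{10} \approx -17.325$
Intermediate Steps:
$m{\left(h \right)} = \sqrt{2} \sqrt{h}$ ($m{\left(h \right)} = \sqrt{2 h} = \sqrt{2} \sqrt{h}$)
$t m{\left(C \right)} + J = - 2 \sqrt{2} \sqrt{5} - 11 = - 2 \sqrt{10} - 11 = -11 - 2 \sqrt{10}$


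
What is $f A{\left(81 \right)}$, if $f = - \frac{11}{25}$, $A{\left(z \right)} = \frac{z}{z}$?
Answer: $- \frac{11}{25} \approx -0.44$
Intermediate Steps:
$A{\left(z \right)} = 1$
$f = - \frac{11}{25}$ ($f = \left(-11\right) \frac{1}{25} = - \frac{11}{25} \approx -0.44$)
$f A{\left(81 \right)} = \left(- \frac{11}{25}\right) 1 = - \frac{11}{25}$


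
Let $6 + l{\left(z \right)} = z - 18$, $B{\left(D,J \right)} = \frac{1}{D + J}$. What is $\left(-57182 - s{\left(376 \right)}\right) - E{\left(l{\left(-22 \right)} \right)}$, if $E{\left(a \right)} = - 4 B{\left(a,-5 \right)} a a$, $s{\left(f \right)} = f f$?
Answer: $- \frac{10134922}{51} \approx -1.9872 \cdot 10^{5}$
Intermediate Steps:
$s{\left(f \right)} = f^{2}$
$l{\left(z \right)} = -24 + z$ ($l{\left(z \right)} = -6 + \left(z - 18\right) = -6 + \left(-18 + z\right) = -24 + z$)
$E{\left(a \right)} = - \frac{4 a^{2}}{-5 + a}$ ($E{\left(a \right)} = - \frac{4}{a - 5} a a = - \frac{4}{-5 + a} a a = - \frac{4 a}{-5 + a} a = - \frac{4 a^{2}}{-5 + a}$)
$\left(-57182 - s{\left(376 \right)}\right) - E{\left(l{\left(-22 \right)} \right)} = \left(-57182 - 376^{2}\right) - - \frac{4 \left(-24 - 22\right)^{2}}{-5 - 46} = \left(-57182 - 141376\right) - - \frac{4 \left(-46\right)^{2}}{-5 - 46} = \left(-57182 - 141376\right) - \left(-4\right) 2116 \frac{1}{-51} = -198558 - \left(-4\right) 2116 \left(- \frac{1}{51}\right) = -198558 - \frac{8464}{51} = - \frac{10134922}{51}$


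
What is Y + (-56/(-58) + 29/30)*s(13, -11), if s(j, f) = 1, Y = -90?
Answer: -76619/870 ≈ -88.068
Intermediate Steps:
Y + (-56/(-58) + 29/30)*s(13, -11) = -90 + (-56/(-58) + 29/30)*1 = -90 + (-56*(-1/58) + 29*(1/30))*1 = -90 + (28/29 + 29/30)*1 = -90 + (1681/870)*1 = -90 + 1681/870 = -76619/870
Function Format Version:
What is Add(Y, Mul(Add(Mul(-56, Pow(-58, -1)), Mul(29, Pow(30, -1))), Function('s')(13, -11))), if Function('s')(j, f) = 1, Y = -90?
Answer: Rational(-76619, 870) ≈ -88.068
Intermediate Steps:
Add(Y, Mul(Add(Mul(-56, Pow(-58, -1)), Mul(29, Pow(30, -1))), Function('s')(13, -11))) = Add(-90, Mul(Add(Mul(-56, Pow(-58, -1)), Mul(29, Pow(30, -1))), 1)) = Add(-90, Mul(Add(Mul(-56, Rational(-1, 58)), Mul(29, Rational(1, 30))), 1)) = Add(-90, Mul(Add(Rational(28, 29), Rational(29, 30)), 1)) = Add(-90, Mul(Rational(1681, 870), 1)) = Add(-90, Rational(1681, 870)) = Rational(-76619, 870)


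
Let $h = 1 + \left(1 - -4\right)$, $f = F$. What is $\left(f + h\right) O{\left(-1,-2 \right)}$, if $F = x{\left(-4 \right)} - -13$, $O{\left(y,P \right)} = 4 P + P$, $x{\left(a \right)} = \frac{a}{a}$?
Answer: $-200$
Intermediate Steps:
$x{\left(a \right)} = 1$
$O{\left(y,P \right)} = 5 P$
$F = 14$ ($F = 1 - -13 = 1 + 13 = 14$)
$f = 14$
$h = 6$ ($h = 1 + \left(1 + 4\right) = 1 + 5 = 6$)
$\left(f + h\right) O{\left(-1,-2 \right)} = \left(14 + 6\right) 5 \left(-2\right) = 20 \left(-10\right) = -200$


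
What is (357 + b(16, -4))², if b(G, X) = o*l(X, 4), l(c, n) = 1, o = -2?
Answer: 126025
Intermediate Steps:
b(G, X) = -2 (b(G, X) = -2*1 = -2)
(357 + b(16, -4))² = (357 - 2)² = 355² = 126025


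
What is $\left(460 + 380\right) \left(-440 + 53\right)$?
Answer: $-325080$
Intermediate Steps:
$\left(460 + 380\right) \left(-440 + 53\right) = 840 \left(-387\right) = -325080$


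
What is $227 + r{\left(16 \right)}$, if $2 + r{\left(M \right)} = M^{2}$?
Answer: $481$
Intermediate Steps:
$r{\left(M \right)} = -2 + M^{2}$
$227 + r{\left(16 \right)} = 227 - \left(2 - 16^{2}\right) = 227 + \left(-2 + 256\right) = 227 + 254 = 481$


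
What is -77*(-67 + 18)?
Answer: 3773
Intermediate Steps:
-77*(-67 + 18) = -77*(-49) = 3773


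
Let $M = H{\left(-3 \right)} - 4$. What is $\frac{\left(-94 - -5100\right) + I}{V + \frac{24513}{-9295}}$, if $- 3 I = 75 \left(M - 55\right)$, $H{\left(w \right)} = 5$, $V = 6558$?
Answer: $\frac{59079020}{60932097} \approx 0.96959$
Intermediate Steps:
$M = 1$ ($M = 5 - 4 = 1$)
$I = 1350$ ($I = - \frac{75 \left(1 - 55\right)}{3} = - \frac{75 \left(-54\right)}{3} = \left(- \frac{1}{3}\right) \left(-4050\right) = 1350$)
$\frac{\left(-94 - -5100\right) + I}{V + \frac{24513}{-9295}} = \frac{\left(-94 - -5100\right) + 1350}{6558 + \frac{24513}{-9295}} = \frac{\left(-94 + 5100\right) + 1350}{6558 + 24513 \left(- \frac{1}{9295}\right)} = \frac{5006 + 1350}{6558 - \frac{24513}{9295}} = \frac{6356}{\frac{60932097}{9295}} = 6356 \cdot \frac{9295}{60932097} = \frac{59079020}{60932097}$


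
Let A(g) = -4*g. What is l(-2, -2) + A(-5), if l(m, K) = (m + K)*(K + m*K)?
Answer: 12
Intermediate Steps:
l(m, K) = (K + m)*(K + K*m)
l(-2, -2) + A(-5) = -2*(-2 - 2 + (-2)² - 2*(-2)) - 4*(-5) = -2*(-2 - 2 + 4 + 4) + 20 = -2*4 + 20 = -8 + 20 = 12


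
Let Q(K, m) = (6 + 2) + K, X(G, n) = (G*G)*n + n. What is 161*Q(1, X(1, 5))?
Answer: 1449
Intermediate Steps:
X(G, n) = n + n*G**2 (X(G, n) = G**2*n + n = n*G**2 + n = n + n*G**2)
Q(K, m) = 8 + K
161*Q(1, X(1, 5)) = 161*(8 + 1) = 161*9 = 1449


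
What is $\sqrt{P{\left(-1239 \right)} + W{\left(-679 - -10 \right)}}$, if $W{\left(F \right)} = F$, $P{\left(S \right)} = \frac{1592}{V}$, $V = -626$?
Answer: $\frac{i \sqrt{65790409}}{313} \approx 25.914 i$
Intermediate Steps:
$P{\left(S \right)} = - \frac{796}{313}$ ($P{\left(S \right)} = \frac{1592}{-626} = 1592 \left(- \frac{1}{626}\right) = - \frac{796}{313}$)
$\sqrt{P{\left(-1239 \right)} + W{\left(-679 - -10 \right)}} = \sqrt{- \frac{796}{313} - 669} = \sqrt{- \frac{210193}{313}} = \frac{i \sqrt{65790409}}{313}$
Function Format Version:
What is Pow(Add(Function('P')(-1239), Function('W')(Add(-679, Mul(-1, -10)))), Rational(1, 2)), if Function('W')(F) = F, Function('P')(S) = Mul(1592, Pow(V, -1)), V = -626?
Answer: Mul(Rational(1, 313), I, Pow(65790409, Rational(1, 2))) ≈ Mul(25.914, I)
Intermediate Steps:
Function('P')(S) = Rational(-796, 313) (Function('P')(S) = Mul(1592, Pow(-626, -1)) = Mul(1592, Rational(-1, 626)) = Rational(-796, 313))
Pow(Add(Function('P')(-1239), Function('W')(Add(-679, Mul(-1, -10)))), Rational(1, 2)) = Pow(Add(Rational(-796, 313), Add(-679, Mul(-1, -10))), Rational(1, 2)) = Pow(Add(Rational(-796, 313), Add(-679, 10)), Rational(1, 2)) = Pow(Add(Rational(-796, 313), -669), Rational(1, 2)) = Pow(Rational(-210193, 313), Rational(1, 2)) = Mul(Rational(1, 313), I, Pow(65790409, Rational(1, 2)))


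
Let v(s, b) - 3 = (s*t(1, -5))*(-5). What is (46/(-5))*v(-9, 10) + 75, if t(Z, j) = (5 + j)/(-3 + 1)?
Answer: 237/5 ≈ 47.400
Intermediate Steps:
t(Z, j) = -5/2 - j/2 (t(Z, j) = (5 + j)/(-2) = (5 + j)*(-½) = -5/2 - j/2)
v(s, b) = 3 (v(s, b) = 3 + (s*(-5/2 - ½*(-5)))*(-5) = 3 + (s*(-5/2 + 5/2))*(-5) = 3 + (s*0)*(-5) = 3 + 0*(-5) = 3 + 0 = 3)
(46/(-5))*v(-9, 10) + 75 = (46/(-5))*3 + 75 = (46*(-⅕))*3 + 75 = -46/5*3 + 75 = -138/5 + 75 = 237/5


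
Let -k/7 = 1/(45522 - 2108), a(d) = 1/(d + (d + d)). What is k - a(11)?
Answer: -6235/204666 ≈ -0.030464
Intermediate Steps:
a(d) = 1/(3*d) (a(d) = 1/(d + 2*d) = 1/(3*d))
k = -1/6202 (k = -7/(45522 - 2108) = -7/43414 = -7*1/43414 = -1/6202 ≈ -0.00016124)
k - a(11) = -1/6202 - 1/(3*11) = -1/6202 - 1*1/33 = -1/6202 - 1/33 = -6235/204666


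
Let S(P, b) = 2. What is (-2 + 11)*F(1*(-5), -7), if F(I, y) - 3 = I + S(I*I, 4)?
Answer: 0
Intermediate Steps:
F(I, y) = 5 + I (F(I, y) = 3 + (I + 2) = 3 + (2 + I) = 5 + I)
(-2 + 11)*F(1*(-5), -7) = (-2 + 11)*(5 + 1*(-5)) = 9*(5 - 5) = 9*0 = 0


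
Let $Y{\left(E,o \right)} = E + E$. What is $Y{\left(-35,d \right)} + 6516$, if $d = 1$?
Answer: $6446$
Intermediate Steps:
$Y{\left(E,o \right)} = 2 E$
$Y{\left(-35,d \right)} + 6516 = 2 \left(-35\right) + 6516 = -70 + 6516 = 6446$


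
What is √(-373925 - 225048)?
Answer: I*√598973 ≈ 773.93*I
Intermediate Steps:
√(-373925 - 225048) = √(-598973) = I*√598973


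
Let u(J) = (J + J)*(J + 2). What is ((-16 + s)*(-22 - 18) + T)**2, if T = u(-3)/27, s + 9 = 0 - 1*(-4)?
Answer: 57183844/81 ≈ 7.0597e+5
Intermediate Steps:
u(J) = 2*J*(2 + J) (u(J) = (2*J)*(2 + J) = 2*J*(2 + J))
s = -5 (s = -9 + (0 - 1*(-4)) = -9 + (0 + 4) = -9 + 4 = -5)
T = 2/9 (T = (2*(-3)*(2 - 3))/27 = (2*(-3)*(-1))*(1/27) = 6*(1/27) = 2/9 ≈ 0.22222)
((-16 + s)*(-22 - 18) + T)**2 = ((-16 - 5)*(-22 - 18) + 2/9)**2 = (-21*(-40) + 2/9)**2 = (840 + 2/9)**2 = (7562/9)**2 = 57183844/81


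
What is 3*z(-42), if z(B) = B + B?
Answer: -252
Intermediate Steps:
z(B) = 2*B
3*z(-42) = 3*(2*(-42)) = 3*(-84) = -252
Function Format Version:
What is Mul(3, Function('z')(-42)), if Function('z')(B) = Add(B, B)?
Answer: -252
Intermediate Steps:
Function('z')(B) = Mul(2, B)
Mul(3, Function('z')(-42)) = Mul(3, Mul(2, -42)) = Mul(3, -84) = -252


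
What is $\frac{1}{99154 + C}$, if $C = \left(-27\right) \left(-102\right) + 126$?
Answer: $\frac{1}{102034} \approx 9.8007 \cdot 10^{-6}$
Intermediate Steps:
$C = 2880$ ($C = 2754 + 126 = 2880$)
$\frac{1}{99154 + C} = \frac{1}{99154 + 2880} = \frac{1}{102034}$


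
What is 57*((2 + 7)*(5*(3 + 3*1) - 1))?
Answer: 14877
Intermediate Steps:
57*((2 + 7)*(5*(3 + 3*1) - 1)) = 57*(9*(5*(3 + 3) - 1)) = 57*(9*(5*6 - 1)) = 57*(9*(30 - 1)) = 57*(9*29) = 57*261 = 14877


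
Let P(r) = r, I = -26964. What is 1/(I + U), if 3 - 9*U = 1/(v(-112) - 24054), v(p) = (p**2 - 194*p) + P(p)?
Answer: -90954/2452453339 ≈ -3.7087e-5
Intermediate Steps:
v(p) = p**2 - 193*p (v(p) = (p**2 - 194*p) + p = p**2 - 193*p)
U = 30317/90954 (U = 1/3 - 1/(9*(-112*(-193 - 112) - 24054)) = 1/3 - 1/(9*(-112*(-305) - 24054)) = 1/3 - 1/(9*(34160 - 24054)) = 1/3 - 1/9/10106 = 1/3 - 1/9*1/10106 = 1/3 - 1/90954 = 30317/90954 ≈ 0.33332)
1/(I + U) = 1/(-26964 + 30317/90954) = 1/(-2452453339/90954) = -90954/2452453339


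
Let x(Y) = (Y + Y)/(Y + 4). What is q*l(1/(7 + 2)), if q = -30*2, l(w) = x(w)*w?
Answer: -40/111 ≈ -0.36036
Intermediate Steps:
x(Y) = 2*Y/(4 + Y) (x(Y) = (2*Y)/(4 + Y) = 2*Y/(4 + Y))
l(w) = 2*w²/(4 + w) (l(w) = (2*w/(4 + w))*w = 2*w²/(4 + w))
q = -60
q*l(1/(7 + 2)) = -120*(1/(7 + 2))²/(4 + 1/(7 + 2)) = -120*(1/9)²/(4 + 1/9) = -120*(⅑)²/(4 + ⅑) = -120/(81*37/9) = -120*9/(81*37) = -60*2/333 = -40/111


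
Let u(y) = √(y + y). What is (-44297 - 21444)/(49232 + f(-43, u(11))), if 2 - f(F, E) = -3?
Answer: -65741/49237 ≈ -1.3352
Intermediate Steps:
u(y) = √2*√y (u(y) = √(2*y) = √2*√y)
f(F, E) = 5 (f(F, E) = 2 - 1*(-3) = 2 + 3 = 5)
(-44297 - 21444)/(49232 + f(-43, u(11))) = (-44297 - 21444)/(49232 + 5) = -65741/49237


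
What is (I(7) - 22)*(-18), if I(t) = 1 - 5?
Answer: 468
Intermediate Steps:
I(t) = -4
(I(7) - 22)*(-18) = (-4 - 22)*(-18) = -26*(-18) = 468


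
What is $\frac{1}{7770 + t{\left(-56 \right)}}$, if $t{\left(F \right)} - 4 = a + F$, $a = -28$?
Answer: $\frac{1}{7690} \approx 0.00013004$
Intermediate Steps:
$t{\left(F \right)} = -24 + F$ ($t{\left(F \right)} = 4 + \left(-28 + F\right) = -24 + F$)
$\frac{1}{7770 + t{\left(-56 \right)}} = \frac{1}{7770 - 80} = \frac{1}{7690}$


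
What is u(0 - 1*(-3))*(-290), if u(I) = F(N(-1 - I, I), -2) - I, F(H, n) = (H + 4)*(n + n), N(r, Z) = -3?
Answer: 2030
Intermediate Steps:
F(H, n) = 2*n*(4 + H) (F(H, n) = (4 + H)*(2*n) = 2*n*(4 + H))
u(I) = -4 - I (u(I) = 2*(-2)*(4 - 3) - I = 2*(-2)*1 - I = -4 - I)
u(0 - 1*(-3))*(-290) = (-4 - (0 - 1*(-3)))*(-290) = (-4 - (0 + 3))*(-290) = (-4 - 1*3)*(-290) = (-4 - 3)*(-290) = -7*(-290) = 2030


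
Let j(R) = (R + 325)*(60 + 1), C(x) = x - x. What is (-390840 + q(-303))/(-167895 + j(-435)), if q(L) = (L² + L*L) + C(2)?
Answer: 207222/174605 ≈ 1.1868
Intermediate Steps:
C(x) = 0
j(R) = 19825 + 61*R (j(R) = (325 + R)*61 = 19825 + 61*R)
q(L) = 2*L² (q(L) = (L² + L*L) + 0 = (L² + L²) + 0 = 2*L² + 0 = 2*L²)
(-390840 + q(-303))/(-167895 + j(-435)) = (-390840 + 2*(-303)²)/(-167895 + (19825 + 61*(-435))) = (-390840 + 2*91809)/(-167895 + (19825 - 26535)) = (-390840 + 183618)/(-167895 - 6710) = -207222/(-174605) = -207222*(-1/174605) = 207222/174605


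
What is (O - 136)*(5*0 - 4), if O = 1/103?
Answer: 56028/103 ≈ 543.96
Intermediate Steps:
O = 1/103 ≈ 0.0097087
(O - 136)*(5*0 - 4) = (1/103 - 136)*(5*0 - 4) = -14007*(0 - 4)/103 = -14007/103*(-4) = 56028/103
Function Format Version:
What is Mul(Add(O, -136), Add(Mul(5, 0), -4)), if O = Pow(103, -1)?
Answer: Rational(56028, 103) ≈ 543.96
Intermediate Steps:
O = Rational(1, 103) ≈ 0.0097087
Mul(Add(O, -136), Add(Mul(5, 0), -4)) = Mul(Add(Rational(1, 103), -136), Add(Mul(5, 0), -4)) = Mul(Rational(-14007, 103), Add(0, -4)) = Mul(Rational(-14007, 103), -4) = Rational(56028, 103)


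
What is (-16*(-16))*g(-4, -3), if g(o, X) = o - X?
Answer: -256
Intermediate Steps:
(-16*(-16))*g(-4, -3) = (-16*(-16))*(-4 - 1*(-3)) = 256*(-4 + 3) = 256*(-1) = -256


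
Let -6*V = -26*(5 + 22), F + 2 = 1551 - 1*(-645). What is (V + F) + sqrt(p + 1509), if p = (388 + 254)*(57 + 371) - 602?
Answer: 2311 + sqrt(275683) ≈ 2836.1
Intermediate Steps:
F = 2194 (F = -2 + (1551 - 1*(-645)) = -2 + (1551 + 645) = -2 + 2196 = 2194)
V = 117 (V = -(-13)*(5 + 22)/3 = -(-13)*27/3 = -1/6*(-702) = 117)
p = 274174 (p = 642*428 - 602 = 274776 - 602 = 274174)
(V + F) + sqrt(p + 1509) = (117 + 2194) + sqrt(274174 + 1509) = 2311 + sqrt(275683)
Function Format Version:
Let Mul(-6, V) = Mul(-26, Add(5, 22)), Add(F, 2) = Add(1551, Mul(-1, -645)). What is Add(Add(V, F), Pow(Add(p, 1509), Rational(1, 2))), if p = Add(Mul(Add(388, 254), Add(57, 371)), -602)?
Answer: Add(2311, Pow(275683, Rational(1, 2))) ≈ 2836.1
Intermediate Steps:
F = 2194 (F = Add(-2, Add(1551, Mul(-1, -645))) = Add(-2, Add(1551, 645)) = Add(-2, 2196) = 2194)
V = 117 (V = Mul(Rational(-1, 6), Mul(-26, Add(5, 22))) = Mul(Rational(-1, 6), Mul(-26, 27)) = Mul(Rational(-1, 6), -702) = 117)
p = 274174 (p = Add(Mul(642, 428), -602) = Add(274776, -602) = 274174)
Add(Add(V, F), Pow(Add(p, 1509), Rational(1, 2))) = Add(Add(117, 2194), Pow(Add(274174, 1509), Rational(1, 2))) = Add(2311, Pow(275683, Rational(1, 2)))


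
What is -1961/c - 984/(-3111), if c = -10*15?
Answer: 2082757/155550 ≈ 13.390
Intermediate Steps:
c = -150
-1961/c - 984/(-3111) = -1961/(-150) - 984/(-3111) = -1961*(-1/150) - 984*(-1/3111) = 1961/150 + 328/1037 = 2082757/155550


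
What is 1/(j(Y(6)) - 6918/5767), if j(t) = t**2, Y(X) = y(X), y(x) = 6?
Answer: 5767/200694 ≈ 0.028735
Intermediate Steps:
Y(X) = 6
1/(j(Y(6)) - 6918/5767) = 1/(6**2 - 6918/5767) = 1/(36 - 6918*1/5767) = 1/(36 - 6918/5767) = 1/(200694/5767) = 5767/200694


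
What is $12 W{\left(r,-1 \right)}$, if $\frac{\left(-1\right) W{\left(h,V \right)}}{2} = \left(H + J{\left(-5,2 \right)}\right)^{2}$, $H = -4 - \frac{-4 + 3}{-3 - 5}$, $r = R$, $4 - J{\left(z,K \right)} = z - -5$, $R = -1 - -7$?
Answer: $- \frac{3}{8} \approx -0.375$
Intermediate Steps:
$R = 6$ ($R = -1 + 7 = 6$)
$J{\left(z,K \right)} = -1 - z$ ($J{\left(z,K \right)} = 4 - \left(z - -5\right) = 4 - \left(z + 5\right) = 4 - \left(5 + z\right) = -1 - z$)
$r = 6$
$H = - \frac{33}{8}$ ($H = -4 - - \frac{1}{-8} = -4 - \left(-1\right) \left(- \frac{1}{8}\right) = -4 - \frac{1}{8} = - \frac{33}{8} \approx -4.125$)
$W{\left(h,V \right)} = - \frac{1}{32}$ ($W{\left(h,V \right)} = - 2 \left(- \frac{33}{8} - -4\right)^{2} = - 2 \left(- \frac{33}{8} + \left(-1 + 5\right)\right)^{2} = - 2 \left(- \frac{33}{8} + 4\right)^{2} = - 2 \left(- \frac{1}{8}\right)^{2} = \left(-2\right) \frac{1}{64} = - \frac{1}{32}$)
$12 W{\left(r,-1 \right)} = 12 \left(- \frac{1}{32}\right) = - \frac{3}{8}$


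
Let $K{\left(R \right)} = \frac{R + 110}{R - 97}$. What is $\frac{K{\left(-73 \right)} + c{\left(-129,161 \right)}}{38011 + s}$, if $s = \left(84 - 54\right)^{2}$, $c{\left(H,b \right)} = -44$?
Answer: $- \frac{7517}{6614870} \approx -0.0011364$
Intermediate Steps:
$K{\left(R \right)} = \frac{110 + R}{-97 + R}$
$s = 900$ ($s = 30^{2} = 900$)
$\frac{K{\left(-73 \right)} + c{\left(-129,161 \right)}}{38011 + s} = \frac{\frac{110 - 73}{-97 - 73} - 44}{38011 + 900} = \frac{\frac{1}{-170} \cdot 37 - 44}{38911} = \left(\left(- \frac{1}{170}\right) 37 - 44\right) \frac{1}{38911} = \left(- \frac{37}{170} - 44\right) \frac{1}{38911} = \left(- \frac{7517}{170}\right) \frac{1}{38911} = - \frac{7517}{6614870}$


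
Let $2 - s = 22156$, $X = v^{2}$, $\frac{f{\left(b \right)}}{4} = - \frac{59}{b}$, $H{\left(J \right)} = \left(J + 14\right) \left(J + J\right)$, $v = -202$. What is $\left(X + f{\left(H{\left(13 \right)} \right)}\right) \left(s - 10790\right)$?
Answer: $- \frac{471826801184}{351} \approx -1.3442 \cdot 10^{9}$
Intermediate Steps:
$H{\left(J \right)} = 2 J \left(14 + J\right)$ ($H{\left(J \right)} = \left(14 + J\right) 2 J = 2 J \left(14 + J\right)$)
$f{\left(b \right)} = - \frac{236}{b}$ ($f{\left(b \right)} = 4 \left(- \frac{59}{b}\right) = - \frac{236}{b}$)
$X = 40804$ ($X = \left(-202\right)^{2} = 40804$)
$s = -22154$ ($s = 2 - 22156 = -22154$)
$\left(X + f{\left(H{\left(13 \right)} \right)}\right) \left(s - 10790\right) = \left(40804 - \frac{236}{2 \cdot 13 \left(14 + 13\right)}\right) \left(-22154 - 10790\right) = \left(40804 - \frac{236}{2 \cdot 13 \cdot 27}\right) \left(-32944\right) = \left(40804 - \frac{236}{702}\right) \left(-32944\right) = \left(40804 - \frac{118}{351}\right) \left(-32944\right) = \frac{14322086}{351} \left(-32944\right) = - \frac{471826801184}{351}$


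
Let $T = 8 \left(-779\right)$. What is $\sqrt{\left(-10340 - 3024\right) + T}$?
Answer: $2 i \sqrt{4899} \approx 139.99 i$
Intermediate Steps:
$T = -6232$
$\sqrt{\left(-10340 - 3024\right) + T} = \sqrt{\left(-10340 - 3024\right) - 6232} = \sqrt{-13364 - 6232} = \sqrt{-19596} = 2 i \sqrt{4899}$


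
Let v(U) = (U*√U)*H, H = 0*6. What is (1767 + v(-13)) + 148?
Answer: 1915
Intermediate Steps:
H = 0
v(U) = 0 (v(U) = (U*√U)*0 = U^(3/2)*0 = 0)
(1767 + v(-13)) + 148 = (1767 + 0) + 148 = 1767 + 148 = 1915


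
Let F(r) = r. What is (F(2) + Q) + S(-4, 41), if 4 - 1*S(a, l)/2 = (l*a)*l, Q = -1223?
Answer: 12235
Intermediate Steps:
S(a, l) = 8 - 2*a*l² (S(a, l) = 8 - 2*l*a*l = 8 - 2*a*l*l = 8 - 2*a*l²)
(F(2) + Q) + S(-4, 41) = (2 - 1223) + (8 - 2*(-4)*41²) = -1221 + (8 - 2*(-4)*1681) = -1221 + (8 + 13448) = -1221 + 13456 = 12235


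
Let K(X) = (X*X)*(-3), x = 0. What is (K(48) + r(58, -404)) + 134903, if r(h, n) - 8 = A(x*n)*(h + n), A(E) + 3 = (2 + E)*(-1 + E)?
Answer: 129729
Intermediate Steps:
K(X) = -3*X**2 (K(X) = X**2*(-3) = -3*X**2)
A(E) = -3 + (-1 + E)*(2 + E) (A(E) = -3 + (2 + E)*(-1 + E) = -3 + (-1 + E)*(2 + E))
r(h, n) = 8 - 5*h - 5*n (r(h, n) = 8 + (-5 + 0*n + (0*n)**2)*(h + n) = 8 + (-5 + 0 + 0**2)*(h + n) = 8 + (-5 + 0 + 0)*(h + n) = 8 - 5*(h + n) = 8 + (-5*h - 5*n) = 8 - 5*h - 5*n)
(K(48) + r(58, -404)) + 134903 = (-3*48**2 + (8 - 5*58 - 5*(-404))) + 134903 = (-3*2304 + (8 - 290 + 2020)) + 134903 = (-6912 + 1738) + 134903 = -5174 + 134903 = 129729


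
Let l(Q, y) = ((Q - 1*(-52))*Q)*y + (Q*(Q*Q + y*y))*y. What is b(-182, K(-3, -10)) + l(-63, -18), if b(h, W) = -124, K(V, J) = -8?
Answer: 4855664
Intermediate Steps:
l(Q, y) = Q*y*(52 + Q) + Q*y*(Q² + y²) (l(Q, y) = ((Q + 52)*Q)*y + (Q*(Q² + y²))*y = ((52 + Q)*Q)*y + Q*y*(Q² + y²) = (Q*(52 + Q))*y + Q*y*(Q² + y²) = Q*y*(52 + Q) + Q*y*(Q² + y²))
b(-182, K(-3, -10)) + l(-63, -18) = -124 - 63*(-18)*(52 - 63 + (-63)² + (-18)²) = -124 - 63*(-18)*(52 - 63 + 3969 + 324) = -124 - 63*(-18)*4282 = -124 + 4855788 = 4855664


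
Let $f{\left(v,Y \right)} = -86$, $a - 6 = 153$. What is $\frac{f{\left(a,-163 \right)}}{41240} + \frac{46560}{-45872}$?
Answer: $- \frac{60127481}{59117540} \approx -1.0171$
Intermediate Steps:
$a = 159$ ($a = 6 + 153 = 159$)
$\frac{f{\left(a,-163 \right)}}{41240} + \frac{46560}{-45872} = - \frac{86}{41240} + \frac{46560}{-45872} = \left(-86\right) \frac{1}{41240} + 46560 \left(- \frac{1}{45872}\right) = - \frac{43}{20620} - \frac{2910}{2867} = - \frac{60127481}{59117540}$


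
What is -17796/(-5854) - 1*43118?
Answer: -126197488/2927 ≈ -43115.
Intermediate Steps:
-17796/(-5854) - 1*43118 = -17796*(-1/5854) - 43118 = 8898/2927 - 43118 = -126197488/2927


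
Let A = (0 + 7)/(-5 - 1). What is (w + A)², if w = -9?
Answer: 3721/36 ≈ 103.36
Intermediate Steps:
A = -7/6 (A = 7/(-6) = 7*(-⅙) = -7/6 ≈ -1.1667)
(w + A)² = (-9 - 7/6)² = (-61/6)² = 3721/36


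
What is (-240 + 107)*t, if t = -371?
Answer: 49343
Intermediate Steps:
(-240 + 107)*t = (-240 + 107)*(-371) = -133*(-371) = 49343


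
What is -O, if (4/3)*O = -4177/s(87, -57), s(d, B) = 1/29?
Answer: 363399/4 ≈ 90850.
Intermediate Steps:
s(d, B) = 1/29
O = -363399/4 (O = 3*(-4177/1/29)/4 = 3*(-4177*29)/4 = (¾)*(-121133) = -363399/4 ≈ -90850.)
-O = -1*(-363399/4) = 363399/4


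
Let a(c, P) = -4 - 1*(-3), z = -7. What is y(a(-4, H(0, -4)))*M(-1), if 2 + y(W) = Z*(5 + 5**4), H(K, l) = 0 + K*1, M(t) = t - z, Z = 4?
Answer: 15108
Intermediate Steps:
M(t) = 7 + t (M(t) = t - 1*(-7) = t + 7 = 7 + t)
H(K, l) = K (H(K, l) = 0 + K = K)
a(c, P) = -1 (a(c, P) = -4 + 3 = -1)
y(W) = 2518 (y(W) = -2 + 4*(5 + 5**4) = -2 + 4*(5 + 625) = -2 + 4*630 = -2 + 2520 = 2518)
y(a(-4, H(0, -4)))*M(-1) = 2518*(7 - 1) = 2518*6 = 15108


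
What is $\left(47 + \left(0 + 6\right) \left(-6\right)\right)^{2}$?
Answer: $121$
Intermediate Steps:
$\left(47 + \left(0 + 6\right) \left(-6\right)\right)^{2} = \left(47 + 6 \left(-6\right)\right)^{2} = \left(47 - 36\right)^{2} = 11^{2} = 121$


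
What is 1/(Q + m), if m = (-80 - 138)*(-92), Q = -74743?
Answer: -1/54687 ≈ -1.8286e-5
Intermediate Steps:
m = 20056 (m = -218*(-92) = 20056)
1/(Q + m) = 1/(-74743 + 20056) = 1/(-54687) = -1/54687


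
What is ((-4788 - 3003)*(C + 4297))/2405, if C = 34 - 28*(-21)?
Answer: -38323929/2405 ≈ -15935.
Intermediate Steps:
C = 622 (C = 34 + 588 = 622)
((-4788 - 3003)*(C + 4297))/2405 = ((-4788 - 3003)*(622 + 4297))/2405 = -7791*4919*(1/2405) = -38323929*1/2405 = -38323929/2405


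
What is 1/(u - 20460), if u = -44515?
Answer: -1/64975 ≈ -1.5391e-5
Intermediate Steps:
1/(u - 20460) = 1/(-44515 - 20460) = 1/(-64975) = -1/64975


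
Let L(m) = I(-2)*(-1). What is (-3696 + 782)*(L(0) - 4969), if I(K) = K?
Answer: 14473838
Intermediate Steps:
L(m) = 2 (L(m) = -2*(-1) = 2)
(-3696 + 782)*(L(0) - 4969) = (-3696 + 782)*(2 - 4969) = -2914*(-4967) = 14473838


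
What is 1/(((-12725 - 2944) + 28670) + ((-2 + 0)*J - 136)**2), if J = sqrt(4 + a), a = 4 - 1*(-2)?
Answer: 31537/991623009 - 544*sqrt(10)/991623009 ≈ 3.0069e-5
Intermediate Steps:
a = 6 (a = 4 + 2 = 6)
J = sqrt(10) (J = sqrt(4 + 6) = sqrt(10) ≈ 3.1623)
1/(((-12725 - 2944) + 28670) + ((-2 + 0)*J - 136)**2) = 1/(((-12725 - 2944) + 28670) + ((-2 + 0)*sqrt(10) - 136)**2) = 1/((-15669 + 28670) + (-2*sqrt(10) - 136)**2) = 1/(13001 + (-136 - 2*sqrt(10))**2)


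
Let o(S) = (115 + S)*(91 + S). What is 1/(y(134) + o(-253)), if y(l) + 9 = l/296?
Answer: 148/3307423 ≈ 4.4748e-5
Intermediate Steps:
y(l) = -9 + l/296
o(S) = (91 + S)*(115 + S)
1/(y(134) + o(-253)) = 1/((-9 + (1/296)*134) + (10465 + (-253)**2 + 206*(-253))) = 1/((-9 + 67/148) + (10465 + 64009 - 52118)) = 1/(-1265/148 + 22356) = 1/(3307423/148) = 148/3307423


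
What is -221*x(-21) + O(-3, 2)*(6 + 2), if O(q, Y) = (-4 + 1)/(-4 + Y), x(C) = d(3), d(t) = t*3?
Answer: -1977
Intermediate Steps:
d(t) = 3*t
x(C) = 9 (x(C) = 3*3 = 9)
O(q, Y) = -3/(-4 + Y)
-221*x(-21) + O(-3, 2)*(6 + 2) = -221*9 + (-3/(-4 + 2))*(6 + 2) = -1989 - 3/(-2)*8 = -1989 - 3*(-½)*8 = -1989 + (3/2)*8 = -1989 + 12 = -1977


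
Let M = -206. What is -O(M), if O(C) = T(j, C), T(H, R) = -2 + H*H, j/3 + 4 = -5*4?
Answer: -5182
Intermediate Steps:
j = -72 (j = -12 + 3*(-5*4) = -12 + 3*(-20) = -12 - 60 = -72)
T(H, R) = -2 + H**2
O(C) = 5182 (O(C) = -2 + (-72)**2 = -2 + 5184 = 5182)
-O(M) = -1*5182 = -5182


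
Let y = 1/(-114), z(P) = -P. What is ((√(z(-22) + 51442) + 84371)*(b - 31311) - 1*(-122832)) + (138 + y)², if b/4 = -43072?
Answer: -223241510783051/12996 - 407198*√12866 ≈ -1.7224e+10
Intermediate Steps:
b = -172288 (b = 4*(-43072) = -172288)
y = -1/114 ≈ -0.0087719
((√(z(-22) + 51442) + 84371)*(b - 31311) - 1*(-122832)) + (138 + y)² = ((√(-1*(-22) + 51442) + 84371)*(-172288 - 31311) - 1*(-122832)) + (138 - 1/114)² = ((√(22 + 51442) + 84371)*(-203599) + 122832) + (15731/114)² = ((√51464 + 84371)*(-203599) + 122832) + 247464361/12996 = ((2*√12866 + 84371)*(-203599) + 122832) + 247464361/12996 = ((84371 + 2*√12866)*(-203599) + 122832) + 247464361/12996 = ((-17177851229 - 407198*√12866) + 122832) + 247464361/12996 = (-17177728397 - 407198*√12866) + 247464361/12996 = -223241510783051/12996 - 407198*√12866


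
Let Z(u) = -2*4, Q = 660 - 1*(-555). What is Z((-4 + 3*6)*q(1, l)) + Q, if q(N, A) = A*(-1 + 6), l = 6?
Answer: 1207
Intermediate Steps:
Q = 1215 (Q = 660 + 555 = 1215)
q(N, A) = 5*A (q(N, A) = A*5 = 5*A)
Z(u) = -8
Z((-4 + 3*6)*q(1, l)) + Q = -8 + 1215 = 1207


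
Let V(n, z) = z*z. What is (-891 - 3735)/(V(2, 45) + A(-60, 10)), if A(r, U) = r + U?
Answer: -4626/1975 ≈ -2.3423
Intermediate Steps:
A(r, U) = U + r
V(n, z) = z²
(-891 - 3735)/(V(2, 45) + A(-60, 10)) = (-891 - 3735)/(45² + (10 - 60)) = -4626/(2025 - 50) = -4626/1975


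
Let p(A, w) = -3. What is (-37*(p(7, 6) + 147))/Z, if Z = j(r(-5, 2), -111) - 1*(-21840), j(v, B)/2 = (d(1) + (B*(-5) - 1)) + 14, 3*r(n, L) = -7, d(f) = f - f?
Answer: -333/1436 ≈ -0.23189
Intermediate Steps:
d(f) = 0
r(n, L) = -7/3 (r(n, L) = (⅓)*(-7) = -7/3)
j(v, B) = 26 - 10*B (j(v, B) = 2*((0 + (B*(-5) - 1)) + 14) = 2*((0 + (-5*B - 1)) + 14) = 2*((0 + (-1 - 5*B)) + 14) = 2*((-1 - 5*B) + 14) = 2*(13 - 5*B) = 26 - 10*B)
Z = 22976 (Z = (26 - 10*(-111)) - 1*(-21840) = (26 + 1110) + 21840 = 1136 + 21840 = 22976)
(-37*(p(7, 6) + 147))/Z = -37*(-3 + 147)/22976 = -37*144*(1/22976) = -5328*1/22976 = -333/1436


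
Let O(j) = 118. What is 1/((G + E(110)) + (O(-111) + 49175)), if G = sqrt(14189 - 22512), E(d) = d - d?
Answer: 49293/2429808172 - I*sqrt(8323)/2429808172 ≈ 2.0287e-5 - 3.7546e-8*I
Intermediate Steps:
E(d) = 0
G = I*sqrt(8323) (G = sqrt(-8323) = I*sqrt(8323) ≈ 91.23*I)
1/((G + E(110)) + (O(-111) + 49175)) = 1/((I*sqrt(8323) + 0) + (118 + 49175)) = 1/(I*sqrt(8323) + 49293) = 1/(49293 + I*sqrt(8323))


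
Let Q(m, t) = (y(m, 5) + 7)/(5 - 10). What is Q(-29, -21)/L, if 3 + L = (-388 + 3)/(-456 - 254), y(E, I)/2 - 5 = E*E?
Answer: 241258/1745 ≈ 138.26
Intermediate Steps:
y(E, I) = 10 + 2*E² (y(E, I) = 10 + 2*(E*E) = 10 + 2*E²)
L = -349/142 (L = -3 + (-388 + 3)/(-456 - 254) = -3 - 385/(-710) = -3 - 385*(-1/710) = -3 + 77/142 = -349/142 ≈ -2.4577)
Q(m, t) = -17/5 - 2*m²/5 (Q(m, t) = ((10 + 2*m²) + 7)/(5 - 10) = (17 + 2*m²)/(-5) = (17 + 2*m²)*(-⅕) = -17/5 - 2*m²/5)
Q(-29, -21)/L = (-17/5 - ⅖*(-29)²)/(-349/142) = (-17/5 - ⅖*841)*(-142/349) = (-17/5 - 1682/5)*(-142/349) = -1699/5*(-142/349) = 241258/1745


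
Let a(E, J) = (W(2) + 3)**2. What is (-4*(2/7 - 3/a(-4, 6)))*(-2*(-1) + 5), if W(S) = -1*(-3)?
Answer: -17/3 ≈ -5.6667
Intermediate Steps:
W(S) = 3
a(E, J) = 36 (a(E, J) = (3 + 3)**2 = 6**2 = 36)
(-4*(2/7 - 3/a(-4, 6)))*(-2*(-1) + 5) = (-4*(2/7 - 3/36))*(-2*(-1) + 5) = (-4*(2*(1/7) - 3*1/36))*(2 + 5) = -4*(2/7 - 1/12)*7 = -4*17/84*7 = -17/21*7 = -17/3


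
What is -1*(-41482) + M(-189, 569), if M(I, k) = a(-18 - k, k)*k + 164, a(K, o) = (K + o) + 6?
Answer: 34818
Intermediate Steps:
a(K, o) = 6 + K + o
M(I, k) = 164 - 12*k (M(I, k) = (6 + (-18 - k) + k)*k + 164 = -12*k + 164 = 164 - 12*k)
-1*(-41482) + M(-189, 569) = -1*(-41482) + (164 - 12*569) = 41482 + (164 - 6828) = 41482 - 6664 = 34818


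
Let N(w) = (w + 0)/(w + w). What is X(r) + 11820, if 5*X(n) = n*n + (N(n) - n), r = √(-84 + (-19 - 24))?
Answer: 117947/10 - I*√127/5 ≈ 11795.0 - 2.2539*I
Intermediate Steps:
N(w) = ½ (N(w) = w/((2*w)) = w*(1/(2*w)) = ½)
r = I*√127 (r = √(-84 - 43) = √(-127) = I*√127 ≈ 11.269*I)
X(n) = ⅒ - n/5 + n²/5 (X(n) = (n*n + (½ - n))/5 = (n² + (½ - n))/5 = (½ + n² - n)/5 = ⅒ - n/5 + n²/5)
X(r) + 11820 = (⅒ - I*√127/5 + (I*√127)²/5) + 11820 = (⅒ - I*√127/5 + (⅕)*(-127)) + 11820 = (⅒ - I*√127/5 - 127/5) + 11820 = (-253/10 - I*√127/5) + 11820 = 117947/10 - I*√127/5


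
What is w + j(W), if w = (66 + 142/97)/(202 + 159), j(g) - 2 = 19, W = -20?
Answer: 741901/35017 ≈ 21.187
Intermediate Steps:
j(g) = 21 (j(g) = 2 + 19 = 21)
w = 6544/35017 (w = (66 + 142*(1/97))/361 = (66 + 142/97)*(1/361) = (6544/97)*(1/361) = 6544/35017 ≈ 0.18688)
w + j(W) = 6544/35017 + 21 = 741901/35017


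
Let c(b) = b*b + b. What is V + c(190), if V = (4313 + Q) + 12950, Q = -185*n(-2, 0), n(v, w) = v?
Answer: 53923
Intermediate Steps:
Q = 370 (Q = -185*(-2) = 370)
c(b) = b + b² (c(b) = b² + b = b + b²)
V = 17633 (V = (4313 + 370) + 12950 = 4683 + 12950 = 17633)
V + c(190) = 17633 + 190*(1 + 190) = 17633 + 190*191 = 17633 + 36290 = 53923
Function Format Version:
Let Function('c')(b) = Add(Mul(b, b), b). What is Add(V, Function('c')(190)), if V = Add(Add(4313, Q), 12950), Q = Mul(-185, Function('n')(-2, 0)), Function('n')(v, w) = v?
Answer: 53923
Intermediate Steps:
Q = 370 (Q = Mul(-185, -2) = 370)
Function('c')(b) = Add(b, Pow(b, 2)) (Function('c')(b) = Add(Pow(b, 2), b) = Add(b, Pow(b, 2)))
V = 17633 (V = Add(Add(4313, 370), 12950) = Add(4683, 12950) = 17633)
Add(V, Function('c')(190)) = Add(17633, Mul(190, Add(1, 190))) = Add(17633, Mul(190, 191)) = Add(17633, 36290) = 53923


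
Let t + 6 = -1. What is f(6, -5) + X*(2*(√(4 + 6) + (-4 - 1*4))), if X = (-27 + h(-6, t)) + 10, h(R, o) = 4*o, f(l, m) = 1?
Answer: 721 - 90*√10 ≈ 436.40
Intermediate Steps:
t = -7 (t = -6 - 1 = -7)
X = -45 (X = (-27 + 4*(-7)) + 10 = (-27 - 28) + 10 = -55 + 10 = -45)
f(6, -5) + X*(2*(√(4 + 6) + (-4 - 1*4))) = 1 - 90*(√(4 + 6) + (-4 - 1*4)) = 1 - 90*(√10 + (-4 - 4)) = 1 - 90*(√10 - 8) = 1 - 90*(-8 + √10) = 1 - 45*(-16 + 2*√10) = 1 + (720 - 90*√10) = 721 - 90*√10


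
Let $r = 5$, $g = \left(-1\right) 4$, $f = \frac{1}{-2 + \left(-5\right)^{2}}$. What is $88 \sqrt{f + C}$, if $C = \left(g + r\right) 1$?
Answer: $\frac{176 \sqrt{138}}{23} \approx 89.893$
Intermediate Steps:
$f = \frac{1}{23}$ ($f = \frac{1}{-2 + 25} = \frac{1}{23} \approx 0.043478$)
$g = -4$
$C = 1$ ($C = \left(-4 + 5\right) 1 = 1 \cdot 1 = 1$)
$88 \sqrt{f + C} = 88 \sqrt{\frac{1}{23} + 1} = 88 \sqrt{\frac{24}{23}} = 88 \frac{2 \sqrt{138}}{23} = \frac{176 \sqrt{138}}{23}$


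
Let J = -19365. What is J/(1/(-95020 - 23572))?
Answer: 2296534080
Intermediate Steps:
J/(1/(-95020 - 23572)) = -19365/(1/(-95020 - 23572)) = -19365/(1/(-118592)) = -19365/(-1/118592) = -19365*(-118592) = 2296534080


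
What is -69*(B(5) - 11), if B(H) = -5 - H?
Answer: 1449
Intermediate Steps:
-69*(B(5) - 11) = -69*((-5 - 1*5) - 11) = -69*((-5 - 5) - 11) = -69*(-10 - 11) = -69*(-21) = 1449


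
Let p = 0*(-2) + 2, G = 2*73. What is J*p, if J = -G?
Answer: -292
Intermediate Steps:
G = 146
J = -146 (J = -1*146 = -146)
p = 2 (p = 0 + 2 = 2)
J*p = -146*2 = -292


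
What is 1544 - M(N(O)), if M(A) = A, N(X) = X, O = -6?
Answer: 1550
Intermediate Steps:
1544 - M(N(O)) = 1544 - 1*(-6) = 1544 + 6 = 1550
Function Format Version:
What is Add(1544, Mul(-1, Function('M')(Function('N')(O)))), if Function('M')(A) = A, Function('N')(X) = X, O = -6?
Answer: 1550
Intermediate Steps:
Add(1544, Mul(-1, Function('M')(Function('N')(O)))) = Add(1544, Mul(-1, -6)) = Add(1544, 6) = 1550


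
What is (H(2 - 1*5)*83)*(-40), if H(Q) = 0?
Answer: 0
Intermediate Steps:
(H(2 - 1*5)*83)*(-40) = (0*83)*(-40) = 0*(-40) = 0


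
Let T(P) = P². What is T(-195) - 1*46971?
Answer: -8946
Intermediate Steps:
T(-195) - 1*46971 = (-195)² - 1*46971 = 38025 - 46971 = -8946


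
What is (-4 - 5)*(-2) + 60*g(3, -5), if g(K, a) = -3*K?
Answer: -522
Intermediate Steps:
(-4 - 5)*(-2) + 60*g(3, -5) = (-4 - 5)*(-2) + 60*(-3*3) = -9*(-2) + 60*(-9) = 18 - 540 = -522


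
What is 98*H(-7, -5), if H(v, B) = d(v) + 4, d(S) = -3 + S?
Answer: -588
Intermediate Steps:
H(v, B) = 1 + v (H(v, B) = (-3 + v) + 4 = 1 + v)
98*H(-7, -5) = 98*(1 - 7) = 98*(-6) = -588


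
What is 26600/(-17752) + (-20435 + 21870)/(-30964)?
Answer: -15162795/9815588 ≈ -1.5448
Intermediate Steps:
26600/(-17752) + (-20435 + 21870)/(-30964) = 26600*(-1/17752) + 1435*(-1/30964) = -475/317 - 1435/30964 = -15162795/9815588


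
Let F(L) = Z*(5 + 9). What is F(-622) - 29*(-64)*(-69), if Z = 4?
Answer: -128008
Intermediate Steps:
F(L) = 56 (F(L) = 4*(5 + 9) = 4*14 = 56)
F(-622) - 29*(-64)*(-69) = 56 - 29*(-64)*(-69) = 56 - (-1856)*(-69) = 56 - 1*128064 = 56 - 128064 = -128008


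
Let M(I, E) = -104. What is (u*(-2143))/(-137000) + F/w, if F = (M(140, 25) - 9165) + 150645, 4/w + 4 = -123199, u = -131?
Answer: -596564696264733/137000 ≈ -4.3545e+9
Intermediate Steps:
w = -4/123203 (w = 4/(-4 - 123199) = 4/(-123203) = 4*(-1/123203) = -4/123203 ≈ -3.2467e-5)
F = 141376 (F = (-104 - 9165) + 150645 = -9269 + 150645 = 141376)
(u*(-2143))/(-137000) + F/w = -131*(-2143)/(-137000) + 141376/(-4/123203) = 280733*(-1/137000) + 141376*(-123203/4) = -280733/137000 - 4354486832 = -596564696264733/137000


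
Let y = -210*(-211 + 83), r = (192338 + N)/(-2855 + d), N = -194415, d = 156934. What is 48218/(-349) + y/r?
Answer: -1445533737266/724873 ≈ -1.9942e+6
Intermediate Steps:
r = -2077/154079 (r = (192338 - 194415)/(-2855 + 156934) = -2077/154079 ≈ -0.013480)
y = 26880 (y = -210*(-128) = 26880)
48218/(-349) + y/r = 48218/(-349) + 26880/(-2077/154079) = 48218*(-1/349) + 26880*(-154079/2077) = -48218/349 - 4141643520/2077 = -1445533737266/724873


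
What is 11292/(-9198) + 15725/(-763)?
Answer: -3648913/167097 ≈ -21.837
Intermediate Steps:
11292/(-9198) + 15725/(-763) = 11292*(-1/9198) + 15725*(-1/763) = -1882/1533 - 15725/763 = -3648913/167097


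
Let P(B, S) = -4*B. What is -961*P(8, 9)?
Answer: 30752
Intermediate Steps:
-961*P(8, 9) = -(-3844)*8 = -961*(-32) = 30752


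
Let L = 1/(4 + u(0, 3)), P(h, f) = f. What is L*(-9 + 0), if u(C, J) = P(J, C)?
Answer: -9/4 ≈ -2.2500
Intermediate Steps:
u(C, J) = C
L = ¼ (L = 1/(4 + 0) = 1/4 = ¼ ≈ 0.25000)
L*(-9 + 0) = (-9 + 0)/4 = (¼)*(-9) = -9/4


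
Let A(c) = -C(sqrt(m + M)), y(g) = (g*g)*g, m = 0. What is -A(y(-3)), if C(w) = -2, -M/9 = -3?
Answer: -2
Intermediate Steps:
M = 27 (M = -9*(-3) = 27)
y(g) = g**3 (y(g) = g**2*g = g**3)
A(c) = 2 (A(c) = -1*(-2) = 2)
-A(y(-3)) = -1*2 = -2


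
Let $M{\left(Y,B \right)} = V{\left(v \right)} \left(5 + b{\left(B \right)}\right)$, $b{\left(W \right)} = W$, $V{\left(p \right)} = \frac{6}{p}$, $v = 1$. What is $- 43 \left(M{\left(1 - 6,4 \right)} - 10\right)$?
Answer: $-1892$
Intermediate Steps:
$M{\left(Y,B \right)} = 30 + 6 B$ ($M{\left(Y,B \right)} = \frac{6}{1} \left(5 + B\right) = 6 \cdot 1 \left(5 + B\right) = 6 \left(5 + B\right) = 30 + 6 B$)
$- 43 \left(M{\left(1 - 6,4 \right)} - 10\right) = - 43 \left(\left(30 + 6 \cdot 4\right) - 10\right) = - 43 \left(\left(30 + 24\right) - 10\right) = - 43 \left(54 - 10\right) = \left(-43\right) 44 = -1892$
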